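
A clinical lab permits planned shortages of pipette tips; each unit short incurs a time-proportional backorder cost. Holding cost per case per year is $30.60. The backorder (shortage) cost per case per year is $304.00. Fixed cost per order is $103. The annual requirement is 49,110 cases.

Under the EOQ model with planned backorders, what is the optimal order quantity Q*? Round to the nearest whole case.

603 cases

Basic EOQ = √(2·49,110·103/30.6) = 574.987
Backorder adjustment √((H+b)/b) = √((30.6+304)/304) = 1.0491
Q* = 574.987 × 1.0491 ≈ 603.23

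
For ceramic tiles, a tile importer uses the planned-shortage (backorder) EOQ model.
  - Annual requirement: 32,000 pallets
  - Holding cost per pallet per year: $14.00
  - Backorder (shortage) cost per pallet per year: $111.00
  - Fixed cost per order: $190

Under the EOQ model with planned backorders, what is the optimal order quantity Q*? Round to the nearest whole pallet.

Q* = √(2DS/H) · √((H + b)/b)
   = √(2 × 32,000 × 190 / 14) · √((14 + 111) / 111)
   = 931.972 × 1.0612 ≈ 989.00

989 pallets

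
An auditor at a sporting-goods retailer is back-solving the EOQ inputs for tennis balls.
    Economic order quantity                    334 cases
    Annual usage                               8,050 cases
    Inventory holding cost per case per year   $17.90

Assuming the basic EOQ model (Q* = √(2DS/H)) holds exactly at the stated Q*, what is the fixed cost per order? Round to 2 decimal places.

EOQ relation: Q² = 2DS/H, so rearrange for the unknown.
S = Q²H / (2D) = 334² × 17.9 / (2 × 8,050) = 124.0281

$124.03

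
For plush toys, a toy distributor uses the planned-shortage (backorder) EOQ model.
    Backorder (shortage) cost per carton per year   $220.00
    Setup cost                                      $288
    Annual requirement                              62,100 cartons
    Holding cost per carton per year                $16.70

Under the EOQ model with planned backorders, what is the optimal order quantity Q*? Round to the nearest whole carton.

1,518 cartons

Basic EOQ = √(2·62,100·288/16.7) = 1,463.520
Backorder adjustment √((H+b)/b) = √((16.7+220)/220) = 1.0373
Q* = 1,463.520 × 1.0373 ≈ 1,518.05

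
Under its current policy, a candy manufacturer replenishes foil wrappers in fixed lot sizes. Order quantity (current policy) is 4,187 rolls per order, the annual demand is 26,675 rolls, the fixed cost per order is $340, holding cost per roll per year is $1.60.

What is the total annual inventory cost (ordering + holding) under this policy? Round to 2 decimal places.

Ordering: D/Q × S = 26,675/4,187 × $340 = $2,166.11
Holding:  Q/2 × H = 4,187/2 × $1.6 = $3,349.60
Total = $2,166.11 + $3,349.60 = $5,515.71

$5,515.71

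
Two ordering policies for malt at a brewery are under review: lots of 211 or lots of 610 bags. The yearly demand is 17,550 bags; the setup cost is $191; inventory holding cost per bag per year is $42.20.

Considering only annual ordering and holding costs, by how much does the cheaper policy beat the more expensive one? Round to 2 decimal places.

Annual cost at Q: ordering D·S/Q plus holding Q·H/2.
TC(211) = (17,550/211)×191 + (211/2)×42.2 = $20,338.59
TC(610) = (17,550/610)×191 + (610/2)×42.2 = $18,366.16
Lots of 610 are cheaper by $1,972.43.

$1,972.43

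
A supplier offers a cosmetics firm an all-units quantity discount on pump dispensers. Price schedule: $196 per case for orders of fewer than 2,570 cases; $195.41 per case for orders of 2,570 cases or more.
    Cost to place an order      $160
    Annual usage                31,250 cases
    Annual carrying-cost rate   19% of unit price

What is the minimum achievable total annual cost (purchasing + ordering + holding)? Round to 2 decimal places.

$6,144,297.67

H₁ = 19%×$196 = $37.2400;  H₂ = 19%×$195.41 = $37.1279
EOQ₁ = √(2×31,250×160/37.2400) = 518.20  (< 2,570, feasible at tier 1)
EOQ₂ = √(2×31,250×160/37.1279) = 518.98  (< 2,570 → use Q = 2,570 at tier-2 price)
TC(tier 1 (EOQ₁), Q≈518.2) = $6,144,297.67
TC(tier 2, Q≈2,570.0) = $6,156,217.38
Minimum at tier 1 (EOQ₁): $6,144,297.67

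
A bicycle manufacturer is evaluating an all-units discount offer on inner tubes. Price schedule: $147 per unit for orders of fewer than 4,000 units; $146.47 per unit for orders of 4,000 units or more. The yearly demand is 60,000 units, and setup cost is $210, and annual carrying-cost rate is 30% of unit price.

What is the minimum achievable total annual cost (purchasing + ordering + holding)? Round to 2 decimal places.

$8,853,336.47

H₁ = 30%×$147 = $44.1000;  H₂ = 30%×$146.47 = $43.9410
EOQ₁ = √(2×60,000×210/44.1000) = 755.93  (< 4,000, feasible at tier 1)
EOQ₂ = √(2×60,000×210/43.9410) = 757.30  (< 4,000 → use Q = 4,000 at tier-2 price)
TC(tier 1 (EOQ₁), Q≈755.9) = $8,853,336.47
TC(tier 2, Q≈4,000.0) = $8,879,232.00
Minimum at tier 1 (EOQ₁): $8,853,336.47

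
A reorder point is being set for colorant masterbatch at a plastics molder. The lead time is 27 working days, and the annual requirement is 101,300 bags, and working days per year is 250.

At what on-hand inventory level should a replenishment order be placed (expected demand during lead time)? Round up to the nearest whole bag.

10,941 bags

Daily demand d = 101,300 / 250 = 405.200 bags/day
Demand during lead time = 405.200 × 27 = 10,940.40
Reorder point = 10,940.40 → round up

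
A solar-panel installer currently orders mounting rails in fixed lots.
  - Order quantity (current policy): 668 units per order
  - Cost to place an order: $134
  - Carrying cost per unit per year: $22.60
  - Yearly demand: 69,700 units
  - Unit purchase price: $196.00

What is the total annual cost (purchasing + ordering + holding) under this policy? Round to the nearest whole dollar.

Annual ordering cost = (D/Q)·S = (69,700/668) × 134 = $13,981.74
Annual holding cost  = (Q/2)·H = (668/2) × 22.6 = $7,548.40
Purchase cost = D·C = 69,700 × 196 = $13,661,200.00
Total = $13,981.74 + $7,548.40 + $13,661,200.00 = $13,682,730.14

$13,682,730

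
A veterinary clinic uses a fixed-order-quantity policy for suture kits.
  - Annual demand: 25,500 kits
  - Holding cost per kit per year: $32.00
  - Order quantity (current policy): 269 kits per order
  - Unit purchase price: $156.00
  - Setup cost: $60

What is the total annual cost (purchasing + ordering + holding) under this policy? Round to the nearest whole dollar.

Ordering: D/Q × S = 25,500/269 × $60 = $5,687.73
Holding:  Q/2 × H = 269/2 × $32 = $4,304.00
Purchase cost = D·C = 25,500 × 156 = $3,978,000.00
Total = $5,687.73 + $4,304.00 + $3,978,000.00 = $3,987,991.73

$3,987,992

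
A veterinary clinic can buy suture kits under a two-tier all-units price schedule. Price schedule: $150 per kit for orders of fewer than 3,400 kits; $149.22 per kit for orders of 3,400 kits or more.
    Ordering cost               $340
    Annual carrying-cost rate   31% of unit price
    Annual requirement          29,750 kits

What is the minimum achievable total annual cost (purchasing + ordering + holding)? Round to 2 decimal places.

H₁ = 31%×$150 = $46.5000;  H₂ = 31%×$149.22 = $46.2582
EOQ₁ = √(2×29,750×340/46.5000) = 659.59  (< 3,400, feasible at tier 1)
EOQ₂ = √(2×29,750×340/46.2582) = 661.31  (< 3,400 → use Q = 3,400 at tier-2 price)
TC(tier 1 (EOQ₁), Q≈659.6) = $4,493,170.75
TC(tier 2, Q≈3,400.0) = $4,520,908.94
Minimum at tier 1 (EOQ₁): $4,493,170.75

$4,493,170.75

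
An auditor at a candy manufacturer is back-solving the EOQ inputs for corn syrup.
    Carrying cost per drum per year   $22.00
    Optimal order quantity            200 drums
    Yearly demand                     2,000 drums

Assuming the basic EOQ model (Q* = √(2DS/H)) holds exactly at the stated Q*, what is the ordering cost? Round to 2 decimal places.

EOQ relation: Q² = 2DS/H, so rearrange for the unknown.
S = Q²H / (2D) = 200² × 22 / (2 × 2,000) = 220.0000

$220.00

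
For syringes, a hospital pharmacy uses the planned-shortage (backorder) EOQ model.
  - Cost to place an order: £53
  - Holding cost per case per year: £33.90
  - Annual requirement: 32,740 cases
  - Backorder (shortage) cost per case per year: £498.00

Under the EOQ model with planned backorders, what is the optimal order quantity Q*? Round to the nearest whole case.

Q* = √(2DS/H) · √((H + b)/b)
   = √(2 × 32,740 × 53 / 33.9) · √((33.9 + 498) / 498)
   = 319.958 × 1.0335 ≈ 330.67

331 cases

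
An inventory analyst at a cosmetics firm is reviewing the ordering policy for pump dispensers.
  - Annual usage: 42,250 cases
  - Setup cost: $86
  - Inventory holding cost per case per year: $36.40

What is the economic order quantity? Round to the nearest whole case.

447 cases

2DS/H = 2·42,250·86/36.4 = 199,642.86
EOQ = √199,642.86 ≈ 446.81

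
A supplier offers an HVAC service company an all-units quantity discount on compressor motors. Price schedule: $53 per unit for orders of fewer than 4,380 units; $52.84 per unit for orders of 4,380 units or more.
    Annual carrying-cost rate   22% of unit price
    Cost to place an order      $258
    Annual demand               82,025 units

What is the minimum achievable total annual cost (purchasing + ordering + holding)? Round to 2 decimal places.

$4,364,490.92

H₁ = 22%×$53 = $11.6600;  H₂ = 22%×$52.84 = $11.6248
EOQ₁ = √(2×82,025×258/11.6600) = 1,905.24  (< 4,380, feasible at tier 1)
EOQ₂ = √(2×82,025×258/11.6248) = 1,908.12  (< 4,380 → use Q = 4,380 at tier-2 price)
TC(tier 1 (EOQ₁), Q≈1,905.2) = $4,369,540.05
TC(tier 2, Q≈4,380.0) = $4,364,490.92
Minimum at tier 2: $4,364,490.92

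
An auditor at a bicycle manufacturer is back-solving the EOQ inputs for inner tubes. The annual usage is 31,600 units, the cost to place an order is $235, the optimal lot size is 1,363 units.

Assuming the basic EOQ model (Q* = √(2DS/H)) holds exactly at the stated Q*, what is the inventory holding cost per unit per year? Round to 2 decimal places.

$7.99

Since Q* = (2DS/H)^½, squaring gives Q*²·H = 2DS.
H = 2DS / Q² = 2 × 31,600 × 235 / 1,363² = 7.9945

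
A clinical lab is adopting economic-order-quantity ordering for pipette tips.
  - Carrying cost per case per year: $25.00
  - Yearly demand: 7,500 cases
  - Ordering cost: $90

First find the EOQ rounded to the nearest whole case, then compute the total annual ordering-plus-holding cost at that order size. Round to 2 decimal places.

$5,809.48

Optimal lot size Q* = (2 × 7,500 × $90 / $25)^½ ≈ 232.38 → Q = 232 cases
Ordering: D/Q × S = 7,500/232 × $90 = $2,909.48
Holding:  Q/2 × H = 232/2 × $25 = $2,900.00
Total = $2,909.48 + $2,900.00 = $5,809.48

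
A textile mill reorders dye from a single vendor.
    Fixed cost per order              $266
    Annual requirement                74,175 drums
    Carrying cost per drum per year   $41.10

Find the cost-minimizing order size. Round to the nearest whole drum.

980 drums

Optimal lot size Q* = (2 × 74,175 × $266 / $41.1)^½ ≈ 979.86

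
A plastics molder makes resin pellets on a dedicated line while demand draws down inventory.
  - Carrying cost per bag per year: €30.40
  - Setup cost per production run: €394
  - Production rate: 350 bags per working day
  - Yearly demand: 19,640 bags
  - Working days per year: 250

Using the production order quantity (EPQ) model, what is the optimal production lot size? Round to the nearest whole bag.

810 bags

d = 19,640/250 = 78.5600 bags/day;  effective holding cost H(1 − d/p) = 30.4·(1 − 78.5600/350) = 23.57650
Q* = √(2DS / H_eff) = √(2·19,640·394 / 23.57650) ≈ 810.20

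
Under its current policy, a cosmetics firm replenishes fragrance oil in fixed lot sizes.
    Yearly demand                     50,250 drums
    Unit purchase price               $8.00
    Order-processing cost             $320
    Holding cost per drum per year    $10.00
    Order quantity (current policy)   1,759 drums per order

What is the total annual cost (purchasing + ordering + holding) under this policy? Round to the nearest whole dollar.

Annual ordering cost = (D/Q)·S = (50,250/1,759) × 320 = $9,141.56
Annual holding cost  = (Q/2)·H = (1,759/2) × 10 = $8,795.00
Purchase cost = D·C = 50,250 × 8 = $402,000.00
Total = $9,141.56 + $8,795.00 + $402,000.00 = $419,936.56

$419,937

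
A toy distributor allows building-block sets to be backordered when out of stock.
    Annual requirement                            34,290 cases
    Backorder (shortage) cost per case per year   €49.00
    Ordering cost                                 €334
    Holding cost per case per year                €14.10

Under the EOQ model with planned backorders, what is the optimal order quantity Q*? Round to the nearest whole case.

Basic EOQ = √(2·34,290·334/14.1) = 1,274.566
Backorder adjustment √((H+b)/b) = √((14.1+49)/49) = 1.1348
Q* = 1,274.566 × 1.1348 ≈ 1,446.37

1,446 cases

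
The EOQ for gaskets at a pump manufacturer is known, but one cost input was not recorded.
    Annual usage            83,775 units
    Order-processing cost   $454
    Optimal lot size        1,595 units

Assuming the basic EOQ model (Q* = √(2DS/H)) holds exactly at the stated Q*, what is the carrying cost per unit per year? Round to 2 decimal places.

$29.90

Since Q* = (2DS/H)^½, squaring gives Q*²·H = 2DS.
H = 2DS / Q² = 2 × 83,775 × 454 / 1,595² = 29.9005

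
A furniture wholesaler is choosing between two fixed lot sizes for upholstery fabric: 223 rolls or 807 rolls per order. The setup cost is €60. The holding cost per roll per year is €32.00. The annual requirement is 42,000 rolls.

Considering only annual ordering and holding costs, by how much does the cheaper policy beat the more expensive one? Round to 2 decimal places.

Annual cost at Q: ordering D·S/Q plus holding Q·H/2.
TC(223) = (42,000/223)×60 + (223/2)×32 = €14,868.45
TC(807) = (42,000/807)×60 + (807/2)×32 = €16,034.68
Lots of 223 are cheaper by €1,166.23.

€1,166.23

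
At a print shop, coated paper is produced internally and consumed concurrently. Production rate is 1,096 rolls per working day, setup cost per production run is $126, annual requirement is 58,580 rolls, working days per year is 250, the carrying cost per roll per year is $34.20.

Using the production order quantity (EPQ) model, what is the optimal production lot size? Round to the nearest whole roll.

Daily demand d = 58,580/250 = 234.320; p = 1096; 1 − d/p = 0.78620
EPQ = √(2DS / (H(1 − d/p)))
    = √(2 × 58,580 × 126 / (34.2 × 0.78620)) ≈ 740.96

741 rolls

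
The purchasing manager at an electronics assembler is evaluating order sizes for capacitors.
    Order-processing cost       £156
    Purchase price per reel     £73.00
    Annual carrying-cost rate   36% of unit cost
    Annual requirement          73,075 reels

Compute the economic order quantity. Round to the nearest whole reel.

Holding cost per reel per year: H = 36% × £73 = £26.2800
EOQ = √(2DS/H) = √(2 × 73,075 × 156 / 26.28)
    = √(867,557.08) ≈ 931.43

931 reels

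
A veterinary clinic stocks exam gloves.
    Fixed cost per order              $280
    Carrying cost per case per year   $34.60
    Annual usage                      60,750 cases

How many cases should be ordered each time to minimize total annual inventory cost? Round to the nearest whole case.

Optimal lot size Q* = (2 × 60,750 × $280 / $34.6)^½ ≈ 991.58

992 cases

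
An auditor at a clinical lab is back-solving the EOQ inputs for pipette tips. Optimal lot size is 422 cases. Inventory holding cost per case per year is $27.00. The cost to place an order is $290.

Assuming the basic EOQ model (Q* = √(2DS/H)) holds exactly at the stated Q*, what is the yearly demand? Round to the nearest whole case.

8,290 cases per year

From Q* = √(2DS/H) ⇒ Q*² = 2DS/H.
D = Q²H / (2S) = 422² × 27 / (2 × 290) = 8,290.12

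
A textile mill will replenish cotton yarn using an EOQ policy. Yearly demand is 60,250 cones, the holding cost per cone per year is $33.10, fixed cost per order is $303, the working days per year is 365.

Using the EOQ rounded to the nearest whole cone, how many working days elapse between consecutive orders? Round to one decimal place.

Q* = √(2·D·S / H) = √(2·60,250·303 / 33.1) = √1,103,066.5 ≈ 1,050.27 → Q = 1,050 cones
T = Q/D × 365 days = 1,050/60,250 × 365 = 6.361 days

6.4 days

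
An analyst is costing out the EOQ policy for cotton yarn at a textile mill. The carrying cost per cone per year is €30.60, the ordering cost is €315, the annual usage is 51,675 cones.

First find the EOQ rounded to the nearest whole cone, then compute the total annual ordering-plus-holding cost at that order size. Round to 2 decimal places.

Q* = √(2·D·S / H) = √(2·51,675·315 / 30.6) = √1,063,897.1 ≈ 1,031.45 → Q = 1,031 cones
Orders/yr = 51,675/1,031 = 50.121; ordering cost = 50.121 × €315 = €15,788.19
Average inventory = 1,031/2 = 515.5; holding cost = 515.5 × €30.6 = €15,774.30
Total = €15,788.19 + €15,774.30 = €31,562.49

€31,562.49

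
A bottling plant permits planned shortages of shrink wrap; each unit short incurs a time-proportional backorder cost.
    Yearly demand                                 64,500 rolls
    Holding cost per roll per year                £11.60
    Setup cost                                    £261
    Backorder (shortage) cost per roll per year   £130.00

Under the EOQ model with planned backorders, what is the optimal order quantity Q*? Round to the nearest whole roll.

1,778 rolls

Basic EOQ = √(2·64,500·261/11.6) = 1,703.673
Backorder adjustment √((H+b)/b) = √((11.6+130)/130) = 1.0437
Q* = 1,703.673 × 1.0437 ≈ 1,778.06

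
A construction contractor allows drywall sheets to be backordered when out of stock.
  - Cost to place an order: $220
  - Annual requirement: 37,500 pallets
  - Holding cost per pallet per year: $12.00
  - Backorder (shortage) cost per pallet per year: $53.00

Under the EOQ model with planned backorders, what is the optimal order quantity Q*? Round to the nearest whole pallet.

1,299 pallets

Q* = √(2DS/H) · √((H + b)/b)
   = √(2 × 37,500 × 220 / 12) · √((12 + 53) / 53)
   = 1,172.604 × 1.1074 ≈ 1,298.58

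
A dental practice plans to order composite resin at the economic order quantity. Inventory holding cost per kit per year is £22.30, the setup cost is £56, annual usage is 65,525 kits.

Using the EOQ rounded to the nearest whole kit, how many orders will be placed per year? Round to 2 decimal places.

114.16 orders per year

2DS/H = 2·65,525·56/22.3 = 329,094.17
EOQ = √329,094.17 ≈ 573.67 → Q = 574
Orders per year = D/Q = 65,525 / 574 = 114.155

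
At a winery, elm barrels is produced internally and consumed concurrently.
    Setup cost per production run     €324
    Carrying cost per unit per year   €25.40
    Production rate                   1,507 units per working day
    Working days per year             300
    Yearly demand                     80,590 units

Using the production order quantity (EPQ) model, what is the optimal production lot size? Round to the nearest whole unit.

d = 80,590/300 = 268.6333 units/day;  effective holding cost H(1 − d/p) = 25.4·(1 − 268.6333/1507) = 20.87227
Q* = √(2DS / H_eff) = √(2·80,590·324 / 20.87227) ≈ 1,581.77

1,582 units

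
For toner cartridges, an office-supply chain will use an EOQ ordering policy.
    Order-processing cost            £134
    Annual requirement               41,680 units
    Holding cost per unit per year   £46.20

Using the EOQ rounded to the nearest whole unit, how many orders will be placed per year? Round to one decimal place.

EOQ = √(2DS/H) = √(2 × 41,680 × 134 / 46.2)
    = √(241,780.09) ≈ 491.71 → Q = 492
N = D/Q = 41,680/492 ≈ 84.715 orders/yr

84.7 orders per year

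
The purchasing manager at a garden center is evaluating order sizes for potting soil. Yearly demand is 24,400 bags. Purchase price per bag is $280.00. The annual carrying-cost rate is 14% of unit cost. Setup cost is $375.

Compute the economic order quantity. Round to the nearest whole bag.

683 bags

H = i·C = 0.14 × $280 = $39.2000 per bag-year
Q* = √(2·D·S / H) = √(2·24,400·375 / 39.2) = √466,836.7 ≈ 683.25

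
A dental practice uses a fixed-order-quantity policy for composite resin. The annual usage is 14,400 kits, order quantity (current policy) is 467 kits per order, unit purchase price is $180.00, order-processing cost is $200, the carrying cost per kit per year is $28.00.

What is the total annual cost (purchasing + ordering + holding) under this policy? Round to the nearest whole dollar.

Ordering: D/Q × S = 14,400/467 × $200 = $6,167.02
Holding:  Q/2 × H = 467/2 × $28 = $6,538.00
Purchase cost = D·C = 14,400 × 180 = $2,592,000.00
Total = $6,167.02 + $6,538.00 + $2,592,000.00 = $2,604,705.02

$2,604,705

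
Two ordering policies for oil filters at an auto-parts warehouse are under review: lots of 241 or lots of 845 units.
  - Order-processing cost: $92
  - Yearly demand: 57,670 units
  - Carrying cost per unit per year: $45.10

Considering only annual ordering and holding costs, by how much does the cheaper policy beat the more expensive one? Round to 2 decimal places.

$2,116.04

For each Q, cost = (D/Q)·S + (Q/2)·H.
TC(241) = (57,670/241)×92 + (241/2)×45.1 = $27,449.65
TC(845) = (57,670/845)×92 + (845/2)×45.1 = $25,333.61
Lots of 845 are cheaper by $2,116.04.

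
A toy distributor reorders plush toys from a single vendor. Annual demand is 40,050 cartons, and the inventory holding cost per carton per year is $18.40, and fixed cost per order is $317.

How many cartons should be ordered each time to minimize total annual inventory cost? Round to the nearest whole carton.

2DS/H = 2·40,050·317/18.4 = 1,379,983.70
EOQ = √1,379,983.70 ≈ 1,174.73

1,175 cartons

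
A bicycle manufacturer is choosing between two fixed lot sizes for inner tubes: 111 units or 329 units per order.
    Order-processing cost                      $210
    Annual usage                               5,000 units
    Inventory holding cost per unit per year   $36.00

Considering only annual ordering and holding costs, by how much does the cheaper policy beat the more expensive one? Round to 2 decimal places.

$2,343.97

TC(Q) = (D/Q)S + (Q/2)H
TC(111) = (5,000/111)×210 + (111/2)×36 = $11,457.46
TC(329) = (5,000/329)×210 + (329/2)×36 = $9,113.49
|ΔTC| = |$11,457.46 − $9,113.49| = $2,343.97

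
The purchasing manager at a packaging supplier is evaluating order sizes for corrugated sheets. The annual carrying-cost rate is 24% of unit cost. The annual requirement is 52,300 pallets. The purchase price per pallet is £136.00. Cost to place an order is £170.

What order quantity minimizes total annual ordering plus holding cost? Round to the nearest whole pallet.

738 pallets

Carrying cost H = £136 × 24% = £32.6400/pallet/yr
Q* = √(2·D·S / H) = √(2·52,300·170 / 32.64) = √544,791.7 ≈ 738.10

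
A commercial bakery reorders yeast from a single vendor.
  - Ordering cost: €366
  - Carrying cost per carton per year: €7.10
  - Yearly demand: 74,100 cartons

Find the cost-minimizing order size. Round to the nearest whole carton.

2,764 cartons

2DS/H = 2·74,100·366/7.1 = 7,639,605.63
EOQ = √7,639,605.63 ≈ 2,763.98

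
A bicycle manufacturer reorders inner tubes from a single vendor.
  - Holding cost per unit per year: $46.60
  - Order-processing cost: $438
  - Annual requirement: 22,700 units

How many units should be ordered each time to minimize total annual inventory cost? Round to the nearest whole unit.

EOQ = √(2DS/H) = √(2 × 22,700 × 438 / 46.6)
    = √(426,721.03) ≈ 653.24

653 units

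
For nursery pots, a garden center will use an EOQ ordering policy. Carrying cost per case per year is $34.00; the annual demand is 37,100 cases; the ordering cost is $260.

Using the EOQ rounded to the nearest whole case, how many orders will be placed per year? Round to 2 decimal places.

49.27 orders per year

2DS/H = 2·37,100·260/34 = 567,411.76
EOQ = √567,411.76 ≈ 753.27 → Q = 753
N = D/Q = 37,100/753 ≈ 49.270 orders/yr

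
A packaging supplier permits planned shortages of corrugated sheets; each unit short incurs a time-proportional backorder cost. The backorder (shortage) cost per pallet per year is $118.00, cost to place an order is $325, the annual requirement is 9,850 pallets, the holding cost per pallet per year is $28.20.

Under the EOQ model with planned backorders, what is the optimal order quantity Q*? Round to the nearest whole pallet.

530 pallets

Basic EOQ = √(2·9,850·325/28.2) = 476.486
Backorder adjustment √((H+b)/b) = √((28.2+118)/118) = 1.1131
Q* = 476.486 × 1.1131 ≈ 530.37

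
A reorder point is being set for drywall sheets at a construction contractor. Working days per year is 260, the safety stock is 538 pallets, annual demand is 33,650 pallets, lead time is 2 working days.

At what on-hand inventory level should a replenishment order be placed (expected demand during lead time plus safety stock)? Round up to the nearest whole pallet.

Daily demand d = 33,650 / 260 = 129.423 pallets/day
Demand during lead time = 129.423 × 2 = 258.85
Reorder point = 258.85 + 538 = 796.85 → round up

797 pallets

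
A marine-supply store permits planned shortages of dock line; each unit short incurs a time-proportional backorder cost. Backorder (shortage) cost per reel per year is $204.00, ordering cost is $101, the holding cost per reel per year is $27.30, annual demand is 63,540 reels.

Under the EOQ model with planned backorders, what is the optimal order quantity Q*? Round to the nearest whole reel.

Q* = √(2DS/H) · √((H + b)/b)
   = √(2 × 63,540 × 101 / 27.3) · √((27.3 + 204) / 204)
   = 685.674 × 1.0648 ≈ 730.11

730 reels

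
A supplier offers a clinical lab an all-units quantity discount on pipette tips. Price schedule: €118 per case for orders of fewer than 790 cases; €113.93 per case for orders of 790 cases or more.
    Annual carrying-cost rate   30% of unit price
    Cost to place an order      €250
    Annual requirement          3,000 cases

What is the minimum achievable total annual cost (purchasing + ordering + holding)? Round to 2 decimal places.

H₁ = 30%×€118 = €35.4000;  H₂ = 30%×€113.93 = €34.1790
EOQ₁ = √(2×3,000×250/35.4000) = 205.85  (< 790, feasible at tier 1)
EOQ₂ = √(2×3,000×250/34.1790) = 209.49  (< 790 → use Q = 790 at tier-2 price)
TC(tier 1 (EOQ₁), Q≈205.8) = €361,286.97
TC(tier 2, Q≈790.0) = €356,240.07
Minimum at tier 2: €356,240.07

€356,240.07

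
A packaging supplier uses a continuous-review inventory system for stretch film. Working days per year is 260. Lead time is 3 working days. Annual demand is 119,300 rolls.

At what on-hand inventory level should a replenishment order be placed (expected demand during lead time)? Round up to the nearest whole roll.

Daily demand d = 119,300 / 260 = 458.846 rolls/day
Demand during lead time = 458.846 × 3 = 1,376.54
Reorder point = 1,376.54 → round up

1,377 rolls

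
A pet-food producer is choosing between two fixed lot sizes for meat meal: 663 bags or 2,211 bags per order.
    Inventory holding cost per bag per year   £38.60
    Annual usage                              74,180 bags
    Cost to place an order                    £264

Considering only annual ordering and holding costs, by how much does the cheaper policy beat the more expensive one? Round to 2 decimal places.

For each Q, cost = (D/Q)·S + (Q/2)·H.
TC(663) = (74,180/663)×264 + (663/2)×38.6 = £42,333.64
TC(2,211) = (74,180/2,211)×264 + (2,211/2)×38.6 = £51,529.61
Lots of 663 are cheaper by £9,195.98.

£9,195.98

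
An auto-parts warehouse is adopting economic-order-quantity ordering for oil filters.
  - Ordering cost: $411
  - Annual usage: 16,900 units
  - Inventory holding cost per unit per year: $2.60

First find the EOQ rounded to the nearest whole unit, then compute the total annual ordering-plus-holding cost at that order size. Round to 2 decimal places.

$6,009.88

Q* = √(2·D·S / H) = √(2·16,900·411 / 2.6) = √5,343,000.0 ≈ 2,311.49 → Q = 2,311 units
Orders/yr = 16,900/2,311 = 7.313; ordering cost = 7.313 × $411 = $3,005.58
Average inventory = 2,311/2 = 1155.5; holding cost = 1155.5 × $2.6 = $3,004.30
Total = $3,005.58 + $3,004.30 = $6,009.88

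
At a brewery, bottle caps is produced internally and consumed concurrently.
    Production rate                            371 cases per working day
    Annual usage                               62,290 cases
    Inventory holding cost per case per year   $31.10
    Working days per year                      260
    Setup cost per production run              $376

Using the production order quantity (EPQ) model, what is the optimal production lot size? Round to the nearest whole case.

d = 62,290/260 = 239.5769 cases/day;  effective holding cost H(1 − d/p) = 31.1·(1 − 239.5769/371) = 11.01687
Q* = √(2DS / H_eff) = √(2·62,290·376 / 11.01687) ≈ 2,062.00

2,062 cases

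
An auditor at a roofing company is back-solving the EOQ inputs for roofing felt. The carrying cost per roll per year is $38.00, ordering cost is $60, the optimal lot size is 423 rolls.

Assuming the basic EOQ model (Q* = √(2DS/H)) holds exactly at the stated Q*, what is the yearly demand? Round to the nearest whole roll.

Since Q* = (2DS/H)^½, squaring gives Q*²·H = 2DS.
D = Q²H / (2S) = 423² × 38 / (2 × 60) = 56,660.85

56,661 rolls per year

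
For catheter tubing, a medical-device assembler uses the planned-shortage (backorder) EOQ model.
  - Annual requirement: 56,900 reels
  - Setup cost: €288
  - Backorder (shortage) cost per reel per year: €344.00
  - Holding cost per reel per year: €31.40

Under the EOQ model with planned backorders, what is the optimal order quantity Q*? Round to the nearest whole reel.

1,067 reels

Q* = √(2DS/H) · √((H + b)/b)
   = √(2 × 56,900 × 288 / 31.4) · √((31.4 + 344) / 344)
   = 1,021.651 × 1.0446 ≈ 1,067.26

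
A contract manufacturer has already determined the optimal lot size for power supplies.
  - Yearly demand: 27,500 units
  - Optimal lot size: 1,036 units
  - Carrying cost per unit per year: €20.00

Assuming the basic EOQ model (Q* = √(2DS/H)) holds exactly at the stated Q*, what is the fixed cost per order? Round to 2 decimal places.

Since Q* = (2DS/H)^½, squaring gives Q*²·H = 2DS.
S = Q²H / (2D) = 1,036² × 20 / (2 × 27,500) = 390.2895

€390.29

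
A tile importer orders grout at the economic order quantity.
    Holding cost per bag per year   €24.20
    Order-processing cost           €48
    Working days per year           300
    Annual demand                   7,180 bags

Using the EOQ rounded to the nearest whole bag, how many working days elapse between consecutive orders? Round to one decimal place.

2DS/H = 2·7,180·48/24.2 = 28,482.64
EOQ = √28,482.64 ≈ 168.77 → Q = 169 bags
T = Q/D × 300 days = 169/7,180 × 300 = 7.061 days

7.1 days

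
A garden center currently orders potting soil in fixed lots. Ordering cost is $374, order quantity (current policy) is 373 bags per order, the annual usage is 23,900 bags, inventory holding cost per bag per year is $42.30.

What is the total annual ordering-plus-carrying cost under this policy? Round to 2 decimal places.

Orders/yr = 23,900/373 = 64.075; ordering cost = 64.075 × $374 = $23,964.08
Average inventory = 373/2 = 186.5; holding cost = 186.5 × $42.3 = $7,888.95
Total = $23,964.08 + $7,888.95 = $31,853.03

$31,853.03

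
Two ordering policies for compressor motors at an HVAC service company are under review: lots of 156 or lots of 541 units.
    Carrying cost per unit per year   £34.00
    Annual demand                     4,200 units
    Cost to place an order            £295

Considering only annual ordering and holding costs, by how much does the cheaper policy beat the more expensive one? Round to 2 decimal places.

£892.90

Annual cost at Q: ordering D·S/Q plus holding Q·H/2.
TC(156) = (4,200/156)×295 + (156/2)×34 = £10,594.31
TC(541) = (4,200/541)×295 + (541/2)×34 = £11,487.20
|ΔTC| = |£10,594.31 − £11,487.20| = £892.90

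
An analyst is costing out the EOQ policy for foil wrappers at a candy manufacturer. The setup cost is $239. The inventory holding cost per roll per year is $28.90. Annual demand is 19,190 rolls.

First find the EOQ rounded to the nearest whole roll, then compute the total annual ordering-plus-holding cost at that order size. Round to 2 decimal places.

EOQ = √(2DS/H) = √(2 × 19,190 × 239 / 28.9)
    = √(317,398.62) ≈ 563.38 → Q = 563 rolls
Orders/yr = 19,190/563 = 34.085; ordering cost = 34.085 × $239 = $8,146.38
Average inventory = 563/2 = 281.5; holding cost = 281.5 × $28.9 = $8,135.35
Total = $8,146.38 + $8,135.35 = $16,281.73

$16,281.73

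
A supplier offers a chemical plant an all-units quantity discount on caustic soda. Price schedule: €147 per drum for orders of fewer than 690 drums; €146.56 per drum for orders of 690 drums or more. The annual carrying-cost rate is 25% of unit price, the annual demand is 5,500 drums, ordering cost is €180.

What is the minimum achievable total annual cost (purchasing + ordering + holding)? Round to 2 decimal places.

€817,030.24

H₁ = 25%×€147 = €36.7500;  H₂ = 25%×€146.56 = €36.6400
EOQ₁ = √(2×5,500×180/36.7500) = 232.12  (< 690, feasible at tier 1)
EOQ₂ = √(2×5,500×180/36.6400) = 232.46  (< 690 → use Q = 690 at tier-2 price)
TC(tier 1 (EOQ₁), Q≈232.1) = €817,030.24
TC(tier 2, Q≈690.0) = €820,155.58
Minimum at tier 1 (EOQ₁): €817,030.24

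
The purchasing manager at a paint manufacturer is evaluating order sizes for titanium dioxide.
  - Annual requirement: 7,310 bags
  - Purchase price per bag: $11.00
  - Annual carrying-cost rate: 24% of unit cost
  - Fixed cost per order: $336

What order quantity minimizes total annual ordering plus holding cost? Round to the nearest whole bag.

1,364 bags

H = i·C = 0.24 × $11 = $2.6400 per bag-year
2DS/H = 2·7,310·336/2.64 = 1,860,727.27
EOQ = √1,860,727.27 ≈ 1,364.08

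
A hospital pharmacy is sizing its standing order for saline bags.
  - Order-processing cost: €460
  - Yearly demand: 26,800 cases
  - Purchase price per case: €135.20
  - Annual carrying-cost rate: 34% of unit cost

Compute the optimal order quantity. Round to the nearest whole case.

732 cases

Holding cost per case per year: H = 34% × €135.2 = €45.9680
Q* = √(2·D·S / H) = √(2·26,800·460 / 45.968) = √536,373.1 ≈ 732.37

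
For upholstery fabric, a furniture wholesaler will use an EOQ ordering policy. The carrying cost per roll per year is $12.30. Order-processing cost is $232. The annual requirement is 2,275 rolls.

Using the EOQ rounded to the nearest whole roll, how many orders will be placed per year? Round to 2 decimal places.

2DS/H = 2·2,275·232/12.3 = 85,821.14
EOQ = √85,821.14 ≈ 292.95 → Q = 293
N = D/Q = 2,275/293 ≈ 7.765 orders/yr

7.76 orders per year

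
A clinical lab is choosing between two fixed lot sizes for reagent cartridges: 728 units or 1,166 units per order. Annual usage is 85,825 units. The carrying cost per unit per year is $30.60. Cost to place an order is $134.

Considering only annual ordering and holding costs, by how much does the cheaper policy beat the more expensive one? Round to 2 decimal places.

$767.19

Annual cost at Q: ordering D·S/Q plus holding Q·H/2.
TC(728) = (85,825/728)×134 + (728/2)×30.6 = $26,935.86
TC(1,166) = (85,825/1,166)×134 + (1,166/2)×30.6 = $27,703.05
Lots of 728 are cheaper by $767.19.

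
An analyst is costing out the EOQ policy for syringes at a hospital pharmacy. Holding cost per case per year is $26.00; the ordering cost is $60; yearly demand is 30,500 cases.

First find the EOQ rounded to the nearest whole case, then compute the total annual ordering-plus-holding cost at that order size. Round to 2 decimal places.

$9,755.00

Q* = √(2·D·S / H) = √(2·30,500·60 / 26) = √140,769.2 ≈ 375.19 → Q = 375 cases
Annual ordering cost = (D/Q)·S = (30,500/375) × 60 = $4,880.00
Annual holding cost  = (Q/2)·H = (375/2) × 26 = $4,875.00
Total = $4,880.00 + $4,875.00 = $9,755.00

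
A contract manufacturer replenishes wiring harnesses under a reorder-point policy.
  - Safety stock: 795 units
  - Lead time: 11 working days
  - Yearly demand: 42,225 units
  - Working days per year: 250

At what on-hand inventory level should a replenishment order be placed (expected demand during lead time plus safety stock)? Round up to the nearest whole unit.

2,653 units

Daily demand d = 42,225 / 250 = 168.900 units/day
Demand during lead time = 168.900 × 11 = 1,857.90
Reorder point = 1,857.90 + 795 = 2,652.90 → round up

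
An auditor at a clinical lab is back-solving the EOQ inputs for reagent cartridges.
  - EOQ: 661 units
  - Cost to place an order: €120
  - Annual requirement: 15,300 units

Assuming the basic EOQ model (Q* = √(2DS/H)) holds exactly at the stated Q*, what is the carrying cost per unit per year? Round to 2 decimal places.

€8.40

EOQ relation: Q² = 2DS/H, so rearrange for the unknown.
H = 2DS / Q² = 2 × 15,300 × 120 / 661² = 8.4043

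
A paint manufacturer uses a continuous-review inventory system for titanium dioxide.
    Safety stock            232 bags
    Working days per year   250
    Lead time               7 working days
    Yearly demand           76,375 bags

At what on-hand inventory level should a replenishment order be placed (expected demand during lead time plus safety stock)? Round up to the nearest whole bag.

2,371 bags

Daily demand d = 76,375 / 250 = 305.500 bags/day
Demand during lead time = 305.500 × 7 = 2,138.50
Reorder point = 2,138.50 + 232 = 2,370.50 → round up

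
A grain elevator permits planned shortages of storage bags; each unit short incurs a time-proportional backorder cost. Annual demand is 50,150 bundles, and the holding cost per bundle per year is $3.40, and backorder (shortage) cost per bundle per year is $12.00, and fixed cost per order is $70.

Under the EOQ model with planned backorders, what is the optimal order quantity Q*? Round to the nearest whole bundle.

Q* = √(2DS/H) · √((H + b)/b)
   = √(2 × 50,150 × 70 / 3.4) · √((3.4 + 12) / 12)
   = 1,437.011 × 1.1328 ≈ 1,627.91

1,628 bundles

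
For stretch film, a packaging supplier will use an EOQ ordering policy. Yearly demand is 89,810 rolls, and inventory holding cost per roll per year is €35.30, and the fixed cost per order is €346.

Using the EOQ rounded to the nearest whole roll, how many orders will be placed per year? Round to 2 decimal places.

67.68 orders per year

Q* = √(2·D·S / H) = √(2·89,810·346 / 35.3) = √1,760,581.3 ≈ 1,326.87 → Q = 1,327
N = D/Q = 89,810/1,327 ≈ 67.679 orders/yr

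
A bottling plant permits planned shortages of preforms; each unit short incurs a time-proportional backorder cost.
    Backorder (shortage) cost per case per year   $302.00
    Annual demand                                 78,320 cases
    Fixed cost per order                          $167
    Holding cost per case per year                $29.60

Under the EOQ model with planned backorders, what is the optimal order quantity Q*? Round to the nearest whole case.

Basic EOQ = √(2·78,320·167/29.6) = 940.078
Backorder adjustment √((H+b)/b) = √((29.6+302)/302) = 1.0479
Q* = 940.078 × 1.0479 ≈ 985.07

985 cases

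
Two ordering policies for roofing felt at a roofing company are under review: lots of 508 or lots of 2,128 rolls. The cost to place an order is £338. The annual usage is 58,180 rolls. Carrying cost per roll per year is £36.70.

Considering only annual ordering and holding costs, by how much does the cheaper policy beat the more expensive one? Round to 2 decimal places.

£257.68

For each Q, cost = (D/Q)·S + (Q/2)·H.
TC(508) = (58,180/508)×338 + (508/2)×36.7 = £48,032.11
TC(2,128) = (58,180/2,128)×338 + (2,128/2)×36.7 = £48,289.80
Lots of 508 are cheaper by £257.68.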